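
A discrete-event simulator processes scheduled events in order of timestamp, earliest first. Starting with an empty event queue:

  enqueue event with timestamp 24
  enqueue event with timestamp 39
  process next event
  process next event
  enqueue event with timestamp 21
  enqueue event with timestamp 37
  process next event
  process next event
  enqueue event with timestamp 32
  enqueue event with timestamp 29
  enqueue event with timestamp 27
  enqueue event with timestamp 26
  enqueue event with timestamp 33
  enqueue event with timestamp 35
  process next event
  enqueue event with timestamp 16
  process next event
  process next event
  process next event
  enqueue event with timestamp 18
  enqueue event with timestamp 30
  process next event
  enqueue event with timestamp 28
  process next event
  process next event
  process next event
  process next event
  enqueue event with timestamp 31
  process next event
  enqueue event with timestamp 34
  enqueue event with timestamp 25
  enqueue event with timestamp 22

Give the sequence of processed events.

[24, 39, 21, 37, 26, 16, 27, 29, 18, 28, 30, 32, 33, 31]

insert 24 → {24}
insert 39 → {24, 39}
process next event → 24; now {39}
process next event → 39; now {}
insert 21 → {21}
insert 37 → {21, 37}
process next event → 21; now {37}
process next event → 37; now {}
insert 32 → {32}
insert 29 → {29, 32}
insert 27 → {27, 29, 32}
insert 26 → {26, 27, 29, 32}
insert 33 → {26, 27, 29, 32, 33}
insert 35 → {26, 27, 29, 32, 33, 35}
process next event → 26; now {27, 29, 32, 33, 35}
insert 16 → {16, 27, 29, 32, 33, 35}
process next event → 16; now {27, 29, 32, 33, 35}
process next event → 27; now {29, 32, 33, 35}
process next event → 29; now {32, 33, 35}
insert 18 → {18, 32, 33, 35}
insert 30 → {18, 30, 32, 33, 35}
process next event → 18; now {30, 32, 33, 35}
insert 28 → {28, 30, 32, 33, 35}
process next event → 28; now {30, 32, 33, 35}
process next event → 30; now {32, 33, 35}
process next event → 32; now {33, 35}
process next event → 33; now {35}
insert 31 → {31, 35}
process next event → 31; now {35}
insert 34 → {34, 35}
insert 25 → {25, 34, 35}
insert 22 → {22, 25, 34, 35}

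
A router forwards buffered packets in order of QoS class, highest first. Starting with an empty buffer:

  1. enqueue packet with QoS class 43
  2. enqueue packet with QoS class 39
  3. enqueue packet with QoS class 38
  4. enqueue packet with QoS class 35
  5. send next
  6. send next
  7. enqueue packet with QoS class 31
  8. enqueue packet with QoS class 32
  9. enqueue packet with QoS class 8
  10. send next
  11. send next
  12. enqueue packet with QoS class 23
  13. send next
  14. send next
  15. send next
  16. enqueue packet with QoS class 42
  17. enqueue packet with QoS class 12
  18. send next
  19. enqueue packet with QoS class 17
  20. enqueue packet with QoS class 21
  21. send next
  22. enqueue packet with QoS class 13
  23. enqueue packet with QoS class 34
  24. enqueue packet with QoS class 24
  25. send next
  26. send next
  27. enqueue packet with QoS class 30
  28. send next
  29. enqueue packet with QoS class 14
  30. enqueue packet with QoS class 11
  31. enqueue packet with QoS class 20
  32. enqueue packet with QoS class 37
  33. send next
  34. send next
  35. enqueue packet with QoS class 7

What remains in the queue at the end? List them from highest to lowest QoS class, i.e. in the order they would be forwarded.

17 → 14 → 13 → 12 → 11 → 8 → 7

insert 43 → {43}
insert 39 → {43, 39}
insert 38 → {43, 39, 38}
insert 35 → {43, 39, 38, 35}
send next → 43; now {39, 38, 35}
send next → 39; now {38, 35}
insert 31 → {38, 35, 31}
insert 32 → {38, 35, 32, 31}
insert 8 → {38, 35, 32, 31, 8}
send next → 38; now {35, 32, 31, 8}
send next → 35; now {32, 31, 8}
insert 23 → {32, 31, 23, 8}
send next → 32; now {31, 23, 8}
send next → 31; now {23, 8}
send next → 23; now {8}
insert 42 → {42, 8}
insert 12 → {42, 12, 8}
send next → 42; now {12, 8}
insert 17 → {17, 12, 8}
insert 21 → {21, 17, 12, 8}
send next → 21; now {17, 12, 8}
insert 13 → {17, 13, 12, 8}
insert 34 → {34, 17, 13, 12, 8}
insert 24 → {34, 24, 17, 13, 12, 8}
send next → 34; now {24, 17, 13, 12, 8}
send next → 24; now {17, 13, 12, 8}
insert 30 → {30, 17, 13, 12, 8}
send next → 30; now {17, 13, 12, 8}
insert 14 → {17, 14, 13, 12, 8}
insert 11 → {17, 14, 13, 12, 11, 8}
insert 20 → {20, 17, 14, 13, 12, 11, 8}
insert 37 → {37, 20, 17, 14, 13, 12, 11, 8}
send next → 37; now {20, 17, 14, 13, 12, 11, 8}
send next → 20; now {17, 14, 13, 12, 11, 8}
insert 7 → {17, 14, 13, 12, 11, 8, 7}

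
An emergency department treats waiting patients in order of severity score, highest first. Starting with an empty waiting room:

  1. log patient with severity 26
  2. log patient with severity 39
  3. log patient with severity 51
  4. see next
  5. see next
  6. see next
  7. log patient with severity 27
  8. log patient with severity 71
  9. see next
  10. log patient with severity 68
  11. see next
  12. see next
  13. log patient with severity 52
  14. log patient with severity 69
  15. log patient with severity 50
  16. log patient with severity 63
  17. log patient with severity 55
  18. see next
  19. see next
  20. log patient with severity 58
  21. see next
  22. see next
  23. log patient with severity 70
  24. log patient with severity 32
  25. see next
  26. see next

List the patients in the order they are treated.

insert 26 → {26}
insert 39 → {39, 26}
insert 51 → {51, 39, 26}
see next → 51; now {39, 26}
see next → 39; now {26}
see next → 26; now {}
insert 27 → {27}
insert 71 → {71, 27}
see next → 71; now {27}
insert 68 → {68, 27}
see next → 68; now {27}
see next → 27; now {}
insert 52 → {52}
insert 69 → {69, 52}
insert 50 → {69, 52, 50}
insert 63 → {69, 63, 52, 50}
insert 55 → {69, 63, 55, 52, 50}
see next → 69; now {63, 55, 52, 50}
see next → 63; now {55, 52, 50}
insert 58 → {58, 55, 52, 50}
see next → 58; now {55, 52, 50}
see next → 55; now {52, 50}
insert 70 → {70, 52, 50}
insert 32 → {70, 52, 50, 32}
see next → 70; now {52, 50, 32}
see next → 52; now {50, 32}

51, 39, 26, 71, 68, 27, 69, 63, 58, 55, 70, 52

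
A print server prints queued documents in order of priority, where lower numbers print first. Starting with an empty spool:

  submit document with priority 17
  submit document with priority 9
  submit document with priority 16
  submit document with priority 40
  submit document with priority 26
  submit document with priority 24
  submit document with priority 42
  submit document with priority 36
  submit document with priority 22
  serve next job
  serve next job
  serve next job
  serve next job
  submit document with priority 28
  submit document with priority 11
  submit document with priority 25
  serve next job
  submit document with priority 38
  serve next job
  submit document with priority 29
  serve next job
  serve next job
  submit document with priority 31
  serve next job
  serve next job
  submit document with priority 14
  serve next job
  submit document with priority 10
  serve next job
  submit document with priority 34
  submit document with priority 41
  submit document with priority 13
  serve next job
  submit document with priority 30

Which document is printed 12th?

insert 17 → {17}
insert 9 → {9, 17}
insert 16 → {9, 16, 17}
insert 40 → {9, 16, 17, 40}
insert 26 → {9, 16, 17, 26, 40}
insert 24 → {9, 16, 17, 24, 26, 40}
insert 42 → {9, 16, 17, 24, 26, 40, 42}
insert 36 → {9, 16, 17, 24, 26, 36, 40, 42}
insert 22 → {9, 16, 17, 22, 24, 26, 36, 40, 42}
serve next job → 9; now {16, 17, 22, 24, 26, 36, 40, 42}
serve next job → 16; now {17, 22, 24, 26, 36, 40, 42}
serve next job → 17; now {22, 24, 26, 36, 40, 42}
serve next job → 22; now {24, 26, 36, 40, 42}
insert 28 → {24, 26, 28, 36, 40, 42}
insert 11 → {11, 24, 26, 28, 36, 40, 42}
insert 25 → {11, 24, 25, 26, 28, 36, 40, 42}
serve next job → 11; now {24, 25, 26, 28, 36, 40, 42}
insert 38 → {24, 25, 26, 28, 36, 38, 40, 42}
serve next job → 24; now {25, 26, 28, 36, 38, 40, 42}
insert 29 → {25, 26, 28, 29, 36, 38, 40, 42}
serve next job → 25; now {26, 28, 29, 36, 38, 40, 42}
serve next job → 26; now {28, 29, 36, 38, 40, 42}
insert 31 → {28, 29, 31, 36, 38, 40, 42}
serve next job → 28; now {29, 31, 36, 38, 40, 42}
serve next job → 29; now {31, 36, 38, 40, 42}
insert 14 → {14, 31, 36, 38, 40, 42}
serve next job → 14; now {31, 36, 38, 40, 42}
insert 10 → {10, 31, 36, 38, 40, 42}
serve next job → 10; now {31, 36, 38, 40, 42}
insert 34 → {31, 34, 36, 38, 40, 42}
insert 41 → {31, 34, 36, 38, 40, 41, 42}
insert 13 → {13, 31, 34, 36, 38, 40, 41, 42}
serve next job → 13; now {31, 34, 36, 38, 40, 41, 42}
insert 30 → {30, 31, 34, 36, 38, 40, 41, 42}

10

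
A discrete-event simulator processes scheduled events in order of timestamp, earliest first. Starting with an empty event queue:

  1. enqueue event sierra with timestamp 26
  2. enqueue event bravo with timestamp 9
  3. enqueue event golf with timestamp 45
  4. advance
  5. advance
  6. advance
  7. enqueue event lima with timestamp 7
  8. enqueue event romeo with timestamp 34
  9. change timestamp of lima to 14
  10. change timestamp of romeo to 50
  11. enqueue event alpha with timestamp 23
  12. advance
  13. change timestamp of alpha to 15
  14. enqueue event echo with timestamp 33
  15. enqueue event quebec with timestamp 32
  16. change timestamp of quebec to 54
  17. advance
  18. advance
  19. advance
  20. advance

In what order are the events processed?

add sierra (timestamp 26) → {sierra:26}
add bravo (timestamp 9) → {bravo:9, sierra:26}
add golf (timestamp 45) → {bravo:9, sierra:26, golf:45}
advance → bravo; now {sierra:26, golf:45}
advance → sierra; now {golf:45}
advance → golf; now {}
add lima (timestamp 7) → {lima:7}
add romeo (timestamp 34) → {lima:7, romeo:34}
update lima to timestamp 14 → {lima:14, romeo:34}
update romeo to timestamp 50 → {lima:14, romeo:50}
add alpha (timestamp 23) → {lima:14, alpha:23, romeo:50}
advance → lima; now {alpha:23, romeo:50}
update alpha to timestamp 15 → {alpha:15, romeo:50}
add echo (timestamp 33) → {alpha:15, echo:33, romeo:50}
add quebec (timestamp 32) → {alpha:15, quebec:32, echo:33, romeo:50}
update quebec to timestamp 54 → {alpha:15, echo:33, romeo:50, quebec:54}
advance → alpha; now {echo:33, romeo:50, quebec:54}
advance → echo; now {romeo:50, quebec:54}
advance → romeo; now {quebec:54}
advance → quebec; now {}

[bravo, sierra, golf, lima, alpha, echo, romeo, quebec]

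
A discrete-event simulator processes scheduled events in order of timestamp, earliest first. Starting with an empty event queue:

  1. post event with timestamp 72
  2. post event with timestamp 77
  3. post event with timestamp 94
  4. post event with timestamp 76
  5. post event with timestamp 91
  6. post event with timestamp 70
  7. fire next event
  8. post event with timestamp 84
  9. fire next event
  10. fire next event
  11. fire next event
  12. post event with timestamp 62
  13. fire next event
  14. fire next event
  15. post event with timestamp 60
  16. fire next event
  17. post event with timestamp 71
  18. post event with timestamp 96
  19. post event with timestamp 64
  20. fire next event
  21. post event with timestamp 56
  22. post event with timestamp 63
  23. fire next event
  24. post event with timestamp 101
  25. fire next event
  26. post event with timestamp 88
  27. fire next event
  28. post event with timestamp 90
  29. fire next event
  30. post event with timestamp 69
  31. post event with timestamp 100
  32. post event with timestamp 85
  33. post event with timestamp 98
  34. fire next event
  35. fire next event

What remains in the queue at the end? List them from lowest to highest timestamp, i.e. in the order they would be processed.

insert 72 → {72}
insert 77 → {72, 77}
insert 94 → {72, 77, 94}
insert 76 → {72, 76, 77, 94}
insert 91 → {72, 76, 77, 91, 94}
insert 70 → {70, 72, 76, 77, 91, 94}
fire next event → 70; now {72, 76, 77, 91, 94}
insert 84 → {72, 76, 77, 84, 91, 94}
fire next event → 72; now {76, 77, 84, 91, 94}
fire next event → 76; now {77, 84, 91, 94}
fire next event → 77; now {84, 91, 94}
insert 62 → {62, 84, 91, 94}
fire next event → 62; now {84, 91, 94}
fire next event → 84; now {91, 94}
insert 60 → {60, 91, 94}
fire next event → 60; now {91, 94}
insert 71 → {71, 91, 94}
insert 96 → {71, 91, 94, 96}
insert 64 → {64, 71, 91, 94, 96}
fire next event → 64; now {71, 91, 94, 96}
insert 56 → {56, 71, 91, 94, 96}
insert 63 → {56, 63, 71, 91, 94, 96}
fire next event → 56; now {63, 71, 91, 94, 96}
insert 101 → {63, 71, 91, 94, 96, 101}
fire next event → 63; now {71, 91, 94, 96, 101}
insert 88 → {71, 88, 91, 94, 96, 101}
fire next event → 71; now {88, 91, 94, 96, 101}
insert 90 → {88, 90, 91, 94, 96, 101}
fire next event → 88; now {90, 91, 94, 96, 101}
insert 69 → {69, 90, 91, 94, 96, 101}
insert 100 → {69, 90, 91, 94, 96, 100, 101}
insert 85 → {69, 85, 90, 91, 94, 96, 100, 101}
insert 98 → {69, 85, 90, 91, 94, 96, 98, 100, 101}
fire next event → 69; now {85, 90, 91, 94, 96, 98, 100, 101}
fire next event → 85; now {90, 91, 94, 96, 98, 100, 101}

90 → 91 → 94 → 96 → 98 → 100 → 101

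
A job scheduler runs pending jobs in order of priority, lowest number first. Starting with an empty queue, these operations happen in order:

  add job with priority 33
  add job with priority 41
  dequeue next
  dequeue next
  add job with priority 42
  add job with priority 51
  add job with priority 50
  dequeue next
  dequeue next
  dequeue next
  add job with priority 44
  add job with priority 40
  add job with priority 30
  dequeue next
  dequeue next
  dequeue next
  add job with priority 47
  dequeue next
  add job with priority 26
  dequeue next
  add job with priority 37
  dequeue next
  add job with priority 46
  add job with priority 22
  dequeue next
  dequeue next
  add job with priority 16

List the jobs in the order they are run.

insert 33 → {33}
insert 41 → {33, 41}
dequeue next → 33; now {41}
dequeue next → 41; now {}
insert 42 → {42}
insert 51 → {42, 51}
insert 50 → {42, 50, 51}
dequeue next → 42; now {50, 51}
dequeue next → 50; now {51}
dequeue next → 51; now {}
insert 44 → {44}
insert 40 → {40, 44}
insert 30 → {30, 40, 44}
dequeue next → 30; now {40, 44}
dequeue next → 40; now {44}
dequeue next → 44; now {}
insert 47 → {47}
dequeue next → 47; now {}
insert 26 → {26}
dequeue next → 26; now {}
insert 37 → {37}
dequeue next → 37; now {}
insert 46 → {46}
insert 22 → {22, 46}
dequeue next → 22; now {46}
dequeue next → 46; now {}
insert 16 → {16}

33, 41, 42, 50, 51, 30, 40, 44, 47, 26, 37, 22, 46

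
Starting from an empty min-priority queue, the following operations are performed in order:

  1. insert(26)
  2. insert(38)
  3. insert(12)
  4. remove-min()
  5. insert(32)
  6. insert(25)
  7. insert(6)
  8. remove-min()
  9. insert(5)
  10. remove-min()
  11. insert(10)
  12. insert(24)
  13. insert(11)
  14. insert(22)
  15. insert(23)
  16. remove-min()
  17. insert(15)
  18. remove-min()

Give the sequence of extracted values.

insert 26 → {26}
insert 38 → {26, 38}
insert 12 → {12, 26, 38}
remove-min → 12; now {26, 38}
insert 32 → {26, 32, 38}
insert 25 → {25, 26, 32, 38}
insert 6 → {6, 25, 26, 32, 38}
remove-min → 6; now {25, 26, 32, 38}
insert 5 → {5, 25, 26, 32, 38}
remove-min → 5; now {25, 26, 32, 38}
insert 10 → {10, 25, 26, 32, 38}
insert 24 → {10, 24, 25, 26, 32, 38}
insert 11 → {10, 11, 24, 25, 26, 32, 38}
insert 22 → {10, 11, 22, 24, 25, 26, 32, 38}
insert 23 → {10, 11, 22, 23, 24, 25, 26, 32, 38}
remove-min → 10; now {11, 22, 23, 24, 25, 26, 32, 38}
insert 15 → {11, 15, 22, 23, 24, 25, 26, 32, 38}
remove-min → 11; now {15, 22, 23, 24, 25, 26, 32, 38}

12, 6, 5, 10, 11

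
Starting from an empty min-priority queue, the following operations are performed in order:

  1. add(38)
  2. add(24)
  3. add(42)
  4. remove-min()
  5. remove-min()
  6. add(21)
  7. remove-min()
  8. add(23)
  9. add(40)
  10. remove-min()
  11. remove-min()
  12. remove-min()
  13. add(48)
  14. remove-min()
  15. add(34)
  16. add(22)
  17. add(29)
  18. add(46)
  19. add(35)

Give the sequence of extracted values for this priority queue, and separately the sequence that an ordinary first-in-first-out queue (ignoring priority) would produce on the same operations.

insert 38 → {38}
insert 24 → {24, 38}
insert 42 → {24, 38, 42}
remove-min → 24; now {38, 42}
remove-min → 38; now {42}
insert 21 → {21, 42}
remove-min → 21; now {42}
insert 23 → {23, 42}
insert 40 → {23, 40, 42}
remove-min → 23; now {40, 42}
remove-min → 40; now {42}
remove-min → 42; now {}
insert 48 → {48}
remove-min → 48; now {}
insert 34 → {34}
insert 22 → {22, 34}
insert 29 → {22, 29, 34}
insert 46 → {22, 29, 34, 46}
insert 35 → {22, 29, 34, 35, 46}

priority queue: 24 → 38 → 21 → 23 → 40 → 42 → 48; FIFO queue: 38, 24, 42, 21, 23, 40, 48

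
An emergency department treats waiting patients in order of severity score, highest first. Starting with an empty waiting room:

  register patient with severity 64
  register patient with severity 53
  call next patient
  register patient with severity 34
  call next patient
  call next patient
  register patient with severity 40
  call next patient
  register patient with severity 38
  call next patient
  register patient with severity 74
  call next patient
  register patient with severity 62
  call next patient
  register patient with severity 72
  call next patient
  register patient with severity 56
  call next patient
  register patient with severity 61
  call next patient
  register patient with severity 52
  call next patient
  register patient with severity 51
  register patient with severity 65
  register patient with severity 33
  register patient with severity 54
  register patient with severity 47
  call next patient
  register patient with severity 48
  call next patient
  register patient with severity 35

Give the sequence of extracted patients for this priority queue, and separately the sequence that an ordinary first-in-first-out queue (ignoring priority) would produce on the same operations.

insert 64 → {64}
insert 53 → {64, 53}
call next patient → 64; now {53}
insert 34 → {53, 34}
call next patient → 53; now {34}
call next patient → 34; now {}
insert 40 → {40}
call next patient → 40; now {}
insert 38 → {38}
call next patient → 38; now {}
insert 74 → {74}
call next patient → 74; now {}
insert 62 → {62}
call next patient → 62; now {}
insert 72 → {72}
call next patient → 72; now {}
insert 56 → {56}
call next patient → 56; now {}
insert 61 → {61}
call next patient → 61; now {}
insert 52 → {52}
call next patient → 52; now {}
insert 51 → {51}
insert 65 → {65, 51}
insert 33 → {65, 51, 33}
insert 54 → {65, 54, 51, 33}
insert 47 → {65, 54, 51, 47, 33}
call next patient → 65; now {54, 51, 47, 33}
insert 48 → {54, 51, 48, 47, 33}
call next patient → 54; now {51, 48, 47, 33}
insert 35 → {51, 48, 47, 35, 33}

priority queue: [64, 53, 34, 40, 38, 74, 62, 72, 56, 61, 52, 65, 54]; FIFO queue: 64 → 53 → 34 → 40 → 38 → 74 → 62 → 72 → 56 → 61 → 52 → 51 → 65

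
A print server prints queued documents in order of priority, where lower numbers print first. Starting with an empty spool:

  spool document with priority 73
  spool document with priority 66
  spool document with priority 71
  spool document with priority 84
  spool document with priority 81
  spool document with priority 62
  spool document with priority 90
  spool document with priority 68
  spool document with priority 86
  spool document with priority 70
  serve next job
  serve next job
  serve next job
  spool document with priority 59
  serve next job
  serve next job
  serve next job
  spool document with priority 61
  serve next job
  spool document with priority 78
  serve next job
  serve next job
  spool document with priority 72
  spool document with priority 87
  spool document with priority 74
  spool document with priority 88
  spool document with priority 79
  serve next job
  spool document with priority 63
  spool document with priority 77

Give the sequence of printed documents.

62, 66, 68, 59, 70, 71, 61, 73, 78, 72

insert 73 → {73}
insert 66 → {66, 73}
insert 71 → {66, 71, 73}
insert 84 → {66, 71, 73, 84}
insert 81 → {66, 71, 73, 81, 84}
insert 62 → {62, 66, 71, 73, 81, 84}
insert 90 → {62, 66, 71, 73, 81, 84, 90}
insert 68 → {62, 66, 68, 71, 73, 81, 84, 90}
insert 86 → {62, 66, 68, 71, 73, 81, 84, 86, 90}
insert 70 → {62, 66, 68, 70, 71, 73, 81, 84, 86, 90}
serve next job → 62; now {66, 68, 70, 71, 73, 81, 84, 86, 90}
serve next job → 66; now {68, 70, 71, 73, 81, 84, 86, 90}
serve next job → 68; now {70, 71, 73, 81, 84, 86, 90}
insert 59 → {59, 70, 71, 73, 81, 84, 86, 90}
serve next job → 59; now {70, 71, 73, 81, 84, 86, 90}
serve next job → 70; now {71, 73, 81, 84, 86, 90}
serve next job → 71; now {73, 81, 84, 86, 90}
insert 61 → {61, 73, 81, 84, 86, 90}
serve next job → 61; now {73, 81, 84, 86, 90}
insert 78 → {73, 78, 81, 84, 86, 90}
serve next job → 73; now {78, 81, 84, 86, 90}
serve next job → 78; now {81, 84, 86, 90}
insert 72 → {72, 81, 84, 86, 90}
insert 87 → {72, 81, 84, 86, 87, 90}
insert 74 → {72, 74, 81, 84, 86, 87, 90}
insert 88 → {72, 74, 81, 84, 86, 87, 88, 90}
insert 79 → {72, 74, 79, 81, 84, 86, 87, 88, 90}
serve next job → 72; now {74, 79, 81, 84, 86, 87, 88, 90}
insert 63 → {63, 74, 79, 81, 84, 86, 87, 88, 90}
insert 77 → {63, 74, 77, 79, 81, 84, 86, 87, 88, 90}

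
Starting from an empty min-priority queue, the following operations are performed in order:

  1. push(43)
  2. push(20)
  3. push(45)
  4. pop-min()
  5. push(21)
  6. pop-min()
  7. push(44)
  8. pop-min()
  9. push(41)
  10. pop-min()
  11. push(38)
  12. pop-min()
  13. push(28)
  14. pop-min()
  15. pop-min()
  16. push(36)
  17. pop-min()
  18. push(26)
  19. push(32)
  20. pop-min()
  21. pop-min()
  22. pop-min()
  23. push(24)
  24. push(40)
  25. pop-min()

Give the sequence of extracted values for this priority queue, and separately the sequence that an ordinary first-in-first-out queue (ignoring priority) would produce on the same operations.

priority queue: 20 → 21 → 43 → 41 → 38 → 28 → 44 → 36 → 26 → 32 → 45 → 24; FIFO queue: 43 → 20 → 45 → 21 → 44 → 41 → 38 → 28 → 36 → 26 → 32 → 24

insert 43 → {43}
insert 20 → {20, 43}
insert 45 → {20, 43, 45}
pop-min → 20; now {43, 45}
insert 21 → {21, 43, 45}
pop-min → 21; now {43, 45}
insert 44 → {43, 44, 45}
pop-min → 43; now {44, 45}
insert 41 → {41, 44, 45}
pop-min → 41; now {44, 45}
insert 38 → {38, 44, 45}
pop-min → 38; now {44, 45}
insert 28 → {28, 44, 45}
pop-min → 28; now {44, 45}
pop-min → 44; now {45}
insert 36 → {36, 45}
pop-min → 36; now {45}
insert 26 → {26, 45}
insert 32 → {26, 32, 45}
pop-min → 26; now {32, 45}
pop-min → 32; now {45}
pop-min → 45; now {}
insert 24 → {24}
insert 40 → {24, 40}
pop-min → 24; now {40}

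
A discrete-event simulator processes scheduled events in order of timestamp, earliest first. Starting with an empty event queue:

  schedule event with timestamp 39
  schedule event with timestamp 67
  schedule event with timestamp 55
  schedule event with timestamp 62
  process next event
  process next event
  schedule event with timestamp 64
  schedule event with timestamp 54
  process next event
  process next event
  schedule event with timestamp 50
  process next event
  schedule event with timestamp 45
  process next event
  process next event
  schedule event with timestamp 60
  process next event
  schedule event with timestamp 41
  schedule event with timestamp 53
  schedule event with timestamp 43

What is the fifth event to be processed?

50

insert 39 → {39}
insert 67 → {39, 67}
insert 55 → {39, 55, 67}
insert 62 → {39, 55, 62, 67}
process next event → 39; now {55, 62, 67}
process next event → 55; now {62, 67}
insert 64 → {62, 64, 67}
insert 54 → {54, 62, 64, 67}
process next event → 54; now {62, 64, 67}
process next event → 62; now {64, 67}
insert 50 → {50, 64, 67}
process next event → 50; now {64, 67}
insert 45 → {45, 64, 67}
process next event → 45; now {64, 67}
process next event → 64; now {67}
insert 60 → {60, 67}
process next event → 60; now {67}
insert 41 → {41, 67}
insert 53 → {41, 53, 67}
insert 43 → {41, 43, 53, 67}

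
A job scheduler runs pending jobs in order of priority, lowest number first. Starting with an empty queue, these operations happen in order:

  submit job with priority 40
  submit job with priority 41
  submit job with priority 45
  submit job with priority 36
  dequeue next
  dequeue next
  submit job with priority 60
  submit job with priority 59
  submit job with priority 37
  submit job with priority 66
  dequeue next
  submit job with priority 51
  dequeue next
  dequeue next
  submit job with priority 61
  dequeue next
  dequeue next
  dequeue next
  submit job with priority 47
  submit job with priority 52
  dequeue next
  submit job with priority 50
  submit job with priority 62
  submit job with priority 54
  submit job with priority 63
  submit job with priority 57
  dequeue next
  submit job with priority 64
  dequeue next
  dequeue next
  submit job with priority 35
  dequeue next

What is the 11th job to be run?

insert 40 → {40}
insert 41 → {40, 41}
insert 45 → {40, 41, 45}
insert 36 → {36, 40, 41, 45}
dequeue next → 36; now {40, 41, 45}
dequeue next → 40; now {41, 45}
insert 60 → {41, 45, 60}
insert 59 → {41, 45, 59, 60}
insert 37 → {37, 41, 45, 59, 60}
insert 66 → {37, 41, 45, 59, 60, 66}
dequeue next → 37; now {41, 45, 59, 60, 66}
insert 51 → {41, 45, 51, 59, 60, 66}
dequeue next → 41; now {45, 51, 59, 60, 66}
dequeue next → 45; now {51, 59, 60, 66}
insert 61 → {51, 59, 60, 61, 66}
dequeue next → 51; now {59, 60, 61, 66}
dequeue next → 59; now {60, 61, 66}
dequeue next → 60; now {61, 66}
insert 47 → {47, 61, 66}
insert 52 → {47, 52, 61, 66}
dequeue next → 47; now {52, 61, 66}
insert 50 → {50, 52, 61, 66}
insert 62 → {50, 52, 61, 62, 66}
insert 54 → {50, 52, 54, 61, 62, 66}
insert 63 → {50, 52, 54, 61, 62, 63, 66}
insert 57 → {50, 52, 54, 57, 61, 62, 63, 66}
dequeue next → 50; now {52, 54, 57, 61, 62, 63, 66}
insert 64 → {52, 54, 57, 61, 62, 63, 64, 66}
dequeue next → 52; now {54, 57, 61, 62, 63, 64, 66}
dequeue next → 54; now {57, 61, 62, 63, 64, 66}
insert 35 → {35, 57, 61, 62, 63, 64, 66}
dequeue next → 35; now {57, 61, 62, 63, 64, 66}

52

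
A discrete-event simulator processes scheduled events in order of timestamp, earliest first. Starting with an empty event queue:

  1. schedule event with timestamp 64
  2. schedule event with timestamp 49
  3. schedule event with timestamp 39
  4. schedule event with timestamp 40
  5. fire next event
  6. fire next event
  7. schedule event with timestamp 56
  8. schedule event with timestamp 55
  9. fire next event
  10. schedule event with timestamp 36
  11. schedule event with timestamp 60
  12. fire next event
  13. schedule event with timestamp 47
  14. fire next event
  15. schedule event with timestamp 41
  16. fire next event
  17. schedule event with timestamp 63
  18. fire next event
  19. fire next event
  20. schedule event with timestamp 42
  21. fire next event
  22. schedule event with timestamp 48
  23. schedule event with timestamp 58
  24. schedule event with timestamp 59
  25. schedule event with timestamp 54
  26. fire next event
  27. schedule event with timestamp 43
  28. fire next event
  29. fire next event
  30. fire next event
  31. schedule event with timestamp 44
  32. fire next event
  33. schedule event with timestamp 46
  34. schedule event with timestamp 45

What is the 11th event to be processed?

43

insert 64 → {64}
insert 49 → {49, 64}
insert 39 → {39, 49, 64}
insert 40 → {39, 40, 49, 64}
fire next event → 39; now {40, 49, 64}
fire next event → 40; now {49, 64}
insert 56 → {49, 56, 64}
insert 55 → {49, 55, 56, 64}
fire next event → 49; now {55, 56, 64}
insert 36 → {36, 55, 56, 64}
insert 60 → {36, 55, 56, 60, 64}
fire next event → 36; now {55, 56, 60, 64}
insert 47 → {47, 55, 56, 60, 64}
fire next event → 47; now {55, 56, 60, 64}
insert 41 → {41, 55, 56, 60, 64}
fire next event → 41; now {55, 56, 60, 64}
insert 63 → {55, 56, 60, 63, 64}
fire next event → 55; now {56, 60, 63, 64}
fire next event → 56; now {60, 63, 64}
insert 42 → {42, 60, 63, 64}
fire next event → 42; now {60, 63, 64}
insert 48 → {48, 60, 63, 64}
insert 58 → {48, 58, 60, 63, 64}
insert 59 → {48, 58, 59, 60, 63, 64}
insert 54 → {48, 54, 58, 59, 60, 63, 64}
fire next event → 48; now {54, 58, 59, 60, 63, 64}
insert 43 → {43, 54, 58, 59, 60, 63, 64}
fire next event → 43; now {54, 58, 59, 60, 63, 64}
fire next event → 54; now {58, 59, 60, 63, 64}
fire next event → 58; now {59, 60, 63, 64}
insert 44 → {44, 59, 60, 63, 64}
fire next event → 44; now {59, 60, 63, 64}
insert 46 → {46, 59, 60, 63, 64}
insert 45 → {45, 46, 59, 60, 63, 64}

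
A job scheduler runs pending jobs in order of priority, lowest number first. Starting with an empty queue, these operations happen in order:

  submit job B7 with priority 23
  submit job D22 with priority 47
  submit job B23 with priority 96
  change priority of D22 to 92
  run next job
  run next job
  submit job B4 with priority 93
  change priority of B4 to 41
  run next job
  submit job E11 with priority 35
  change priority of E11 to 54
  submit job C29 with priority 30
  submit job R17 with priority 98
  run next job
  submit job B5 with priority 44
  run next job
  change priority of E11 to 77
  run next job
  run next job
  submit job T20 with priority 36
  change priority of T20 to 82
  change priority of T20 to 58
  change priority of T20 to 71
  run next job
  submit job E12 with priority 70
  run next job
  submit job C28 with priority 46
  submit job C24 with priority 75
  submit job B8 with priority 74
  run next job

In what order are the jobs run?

B7 → D22 → B4 → C29 → B5 → E11 → B23 → T20 → E12 → C28

add B7 (priority 23) → {B7:23}
add D22 (priority 47) → {B7:23, D22:47}
add B23 (priority 96) → {B7:23, D22:47, B23:96}
update D22 to priority 92 → {B7:23, D22:92, B23:96}
run next job → B7; now {D22:92, B23:96}
run next job → D22; now {B23:96}
add B4 (priority 93) → {B4:93, B23:96}
update B4 to priority 41 → {B4:41, B23:96}
run next job → B4; now {B23:96}
add E11 (priority 35) → {E11:35, B23:96}
update E11 to priority 54 → {E11:54, B23:96}
add C29 (priority 30) → {C29:30, E11:54, B23:96}
add R17 (priority 98) → {C29:30, E11:54, B23:96, R17:98}
run next job → C29; now {E11:54, B23:96, R17:98}
add B5 (priority 44) → {B5:44, E11:54, B23:96, R17:98}
run next job → B5; now {E11:54, B23:96, R17:98}
update E11 to priority 77 → {E11:77, B23:96, R17:98}
run next job → E11; now {B23:96, R17:98}
run next job → B23; now {R17:98}
add T20 (priority 36) → {T20:36, R17:98}
update T20 to priority 82 → {T20:82, R17:98}
update T20 to priority 58 → {T20:58, R17:98}
update T20 to priority 71 → {T20:71, R17:98}
run next job → T20; now {R17:98}
add E12 (priority 70) → {E12:70, R17:98}
run next job → E12; now {R17:98}
add C28 (priority 46) → {C28:46, R17:98}
add C24 (priority 75) → {C28:46, C24:75, R17:98}
add B8 (priority 74) → {C28:46, B8:74, C24:75, R17:98}
run next job → C28; now {B8:74, C24:75, R17:98}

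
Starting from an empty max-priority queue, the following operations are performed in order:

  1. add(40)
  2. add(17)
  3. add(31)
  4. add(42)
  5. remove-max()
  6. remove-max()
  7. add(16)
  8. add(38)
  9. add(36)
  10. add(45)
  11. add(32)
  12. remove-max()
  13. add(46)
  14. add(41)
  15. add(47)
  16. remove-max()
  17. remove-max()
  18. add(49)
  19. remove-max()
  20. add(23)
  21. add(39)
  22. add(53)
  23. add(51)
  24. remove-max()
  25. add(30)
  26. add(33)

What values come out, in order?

insert 40 → {40}
insert 17 → {40, 17}
insert 31 → {40, 31, 17}
insert 42 → {42, 40, 31, 17}
remove-max → 42; now {40, 31, 17}
remove-max → 40; now {31, 17}
insert 16 → {31, 17, 16}
insert 38 → {38, 31, 17, 16}
insert 36 → {38, 36, 31, 17, 16}
insert 45 → {45, 38, 36, 31, 17, 16}
insert 32 → {45, 38, 36, 32, 31, 17, 16}
remove-max → 45; now {38, 36, 32, 31, 17, 16}
insert 46 → {46, 38, 36, 32, 31, 17, 16}
insert 41 → {46, 41, 38, 36, 32, 31, 17, 16}
insert 47 → {47, 46, 41, 38, 36, 32, 31, 17, 16}
remove-max → 47; now {46, 41, 38, 36, 32, 31, 17, 16}
remove-max → 46; now {41, 38, 36, 32, 31, 17, 16}
insert 49 → {49, 41, 38, 36, 32, 31, 17, 16}
remove-max → 49; now {41, 38, 36, 32, 31, 17, 16}
insert 23 → {41, 38, 36, 32, 31, 23, 17, 16}
insert 39 → {41, 39, 38, 36, 32, 31, 23, 17, 16}
insert 53 → {53, 41, 39, 38, 36, 32, 31, 23, 17, 16}
insert 51 → {53, 51, 41, 39, 38, 36, 32, 31, 23, 17, 16}
remove-max → 53; now {51, 41, 39, 38, 36, 32, 31, 23, 17, 16}
insert 30 → {51, 41, 39, 38, 36, 32, 31, 30, 23, 17, 16}
insert 33 → {51, 41, 39, 38, 36, 33, 32, 31, 30, 23, 17, 16}

42, 40, 45, 47, 46, 49, 53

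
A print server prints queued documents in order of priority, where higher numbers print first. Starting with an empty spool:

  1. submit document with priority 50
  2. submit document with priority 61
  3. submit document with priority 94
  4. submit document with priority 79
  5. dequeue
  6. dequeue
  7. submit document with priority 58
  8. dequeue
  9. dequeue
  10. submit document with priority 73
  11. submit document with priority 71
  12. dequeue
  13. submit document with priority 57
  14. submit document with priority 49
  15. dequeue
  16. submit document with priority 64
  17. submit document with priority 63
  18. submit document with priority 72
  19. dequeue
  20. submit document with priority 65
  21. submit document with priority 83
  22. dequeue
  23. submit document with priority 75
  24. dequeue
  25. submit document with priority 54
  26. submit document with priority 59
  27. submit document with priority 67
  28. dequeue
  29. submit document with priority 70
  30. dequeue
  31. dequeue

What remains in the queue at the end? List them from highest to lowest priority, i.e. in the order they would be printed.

64, 63, 59, 57, 54, 50, 49

insert 50 → {50}
insert 61 → {61, 50}
insert 94 → {94, 61, 50}
insert 79 → {94, 79, 61, 50}
dequeue → 94; now {79, 61, 50}
dequeue → 79; now {61, 50}
insert 58 → {61, 58, 50}
dequeue → 61; now {58, 50}
dequeue → 58; now {50}
insert 73 → {73, 50}
insert 71 → {73, 71, 50}
dequeue → 73; now {71, 50}
insert 57 → {71, 57, 50}
insert 49 → {71, 57, 50, 49}
dequeue → 71; now {57, 50, 49}
insert 64 → {64, 57, 50, 49}
insert 63 → {64, 63, 57, 50, 49}
insert 72 → {72, 64, 63, 57, 50, 49}
dequeue → 72; now {64, 63, 57, 50, 49}
insert 65 → {65, 64, 63, 57, 50, 49}
insert 83 → {83, 65, 64, 63, 57, 50, 49}
dequeue → 83; now {65, 64, 63, 57, 50, 49}
insert 75 → {75, 65, 64, 63, 57, 50, 49}
dequeue → 75; now {65, 64, 63, 57, 50, 49}
insert 54 → {65, 64, 63, 57, 54, 50, 49}
insert 59 → {65, 64, 63, 59, 57, 54, 50, 49}
insert 67 → {67, 65, 64, 63, 59, 57, 54, 50, 49}
dequeue → 67; now {65, 64, 63, 59, 57, 54, 50, 49}
insert 70 → {70, 65, 64, 63, 59, 57, 54, 50, 49}
dequeue → 70; now {65, 64, 63, 59, 57, 54, 50, 49}
dequeue → 65; now {64, 63, 59, 57, 54, 50, 49}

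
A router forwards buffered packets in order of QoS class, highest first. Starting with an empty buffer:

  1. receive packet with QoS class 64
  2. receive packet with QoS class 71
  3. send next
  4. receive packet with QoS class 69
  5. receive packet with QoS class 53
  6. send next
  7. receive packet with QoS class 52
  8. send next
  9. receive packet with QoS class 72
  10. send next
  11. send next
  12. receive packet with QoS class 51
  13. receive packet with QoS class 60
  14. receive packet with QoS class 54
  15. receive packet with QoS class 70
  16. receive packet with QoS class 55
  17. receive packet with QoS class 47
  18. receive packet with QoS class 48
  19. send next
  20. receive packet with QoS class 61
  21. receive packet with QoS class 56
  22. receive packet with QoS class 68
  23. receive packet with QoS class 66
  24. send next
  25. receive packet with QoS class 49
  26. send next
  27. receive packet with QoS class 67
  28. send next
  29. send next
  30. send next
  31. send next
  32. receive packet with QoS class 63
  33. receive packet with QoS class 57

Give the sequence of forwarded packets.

[71, 69, 64, 72, 53, 70, 68, 66, 67, 61, 60, 56]

insert 64 → {64}
insert 71 → {71, 64}
send next → 71; now {64}
insert 69 → {69, 64}
insert 53 → {69, 64, 53}
send next → 69; now {64, 53}
insert 52 → {64, 53, 52}
send next → 64; now {53, 52}
insert 72 → {72, 53, 52}
send next → 72; now {53, 52}
send next → 53; now {52}
insert 51 → {52, 51}
insert 60 → {60, 52, 51}
insert 54 → {60, 54, 52, 51}
insert 70 → {70, 60, 54, 52, 51}
insert 55 → {70, 60, 55, 54, 52, 51}
insert 47 → {70, 60, 55, 54, 52, 51, 47}
insert 48 → {70, 60, 55, 54, 52, 51, 48, 47}
send next → 70; now {60, 55, 54, 52, 51, 48, 47}
insert 61 → {61, 60, 55, 54, 52, 51, 48, 47}
insert 56 → {61, 60, 56, 55, 54, 52, 51, 48, 47}
insert 68 → {68, 61, 60, 56, 55, 54, 52, 51, 48, 47}
insert 66 → {68, 66, 61, 60, 56, 55, 54, 52, 51, 48, 47}
send next → 68; now {66, 61, 60, 56, 55, 54, 52, 51, 48, 47}
insert 49 → {66, 61, 60, 56, 55, 54, 52, 51, 49, 48, 47}
send next → 66; now {61, 60, 56, 55, 54, 52, 51, 49, 48, 47}
insert 67 → {67, 61, 60, 56, 55, 54, 52, 51, 49, 48, 47}
send next → 67; now {61, 60, 56, 55, 54, 52, 51, 49, 48, 47}
send next → 61; now {60, 56, 55, 54, 52, 51, 49, 48, 47}
send next → 60; now {56, 55, 54, 52, 51, 49, 48, 47}
send next → 56; now {55, 54, 52, 51, 49, 48, 47}
insert 63 → {63, 55, 54, 52, 51, 49, 48, 47}
insert 57 → {63, 57, 55, 54, 52, 51, 49, 48, 47}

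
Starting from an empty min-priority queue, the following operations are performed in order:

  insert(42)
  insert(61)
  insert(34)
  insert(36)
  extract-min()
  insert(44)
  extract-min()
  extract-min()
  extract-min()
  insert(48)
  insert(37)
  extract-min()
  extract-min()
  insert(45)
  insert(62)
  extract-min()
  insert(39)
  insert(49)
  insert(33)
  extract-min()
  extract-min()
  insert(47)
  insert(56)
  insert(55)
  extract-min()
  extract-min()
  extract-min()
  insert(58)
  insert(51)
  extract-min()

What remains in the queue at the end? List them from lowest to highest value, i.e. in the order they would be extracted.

insert 42 → {42}
insert 61 → {42, 61}
insert 34 → {34, 42, 61}
insert 36 → {34, 36, 42, 61}
extract-min → 34; now {36, 42, 61}
insert 44 → {36, 42, 44, 61}
extract-min → 36; now {42, 44, 61}
extract-min → 42; now {44, 61}
extract-min → 44; now {61}
insert 48 → {48, 61}
insert 37 → {37, 48, 61}
extract-min → 37; now {48, 61}
extract-min → 48; now {61}
insert 45 → {45, 61}
insert 62 → {45, 61, 62}
extract-min → 45; now {61, 62}
insert 39 → {39, 61, 62}
insert 49 → {39, 49, 61, 62}
insert 33 → {33, 39, 49, 61, 62}
extract-min → 33; now {39, 49, 61, 62}
extract-min → 39; now {49, 61, 62}
insert 47 → {47, 49, 61, 62}
insert 56 → {47, 49, 56, 61, 62}
insert 55 → {47, 49, 55, 56, 61, 62}
extract-min → 47; now {49, 55, 56, 61, 62}
extract-min → 49; now {55, 56, 61, 62}
extract-min → 55; now {56, 61, 62}
insert 58 → {56, 58, 61, 62}
insert 51 → {51, 56, 58, 61, 62}
extract-min → 51; now {56, 58, 61, 62}

56, 58, 61, 62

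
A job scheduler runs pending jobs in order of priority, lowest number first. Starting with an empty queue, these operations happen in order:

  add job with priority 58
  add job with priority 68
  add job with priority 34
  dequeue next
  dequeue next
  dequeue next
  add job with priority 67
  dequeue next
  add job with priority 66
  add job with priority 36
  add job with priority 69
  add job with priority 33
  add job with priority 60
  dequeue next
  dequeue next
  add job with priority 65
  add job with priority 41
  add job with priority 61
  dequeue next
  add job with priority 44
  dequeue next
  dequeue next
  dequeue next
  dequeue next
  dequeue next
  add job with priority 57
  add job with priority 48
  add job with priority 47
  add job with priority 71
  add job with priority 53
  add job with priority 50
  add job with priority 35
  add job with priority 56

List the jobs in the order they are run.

insert 58 → {58}
insert 68 → {58, 68}
insert 34 → {34, 58, 68}
dequeue next → 34; now {58, 68}
dequeue next → 58; now {68}
dequeue next → 68; now {}
insert 67 → {67}
dequeue next → 67; now {}
insert 66 → {66}
insert 36 → {36, 66}
insert 69 → {36, 66, 69}
insert 33 → {33, 36, 66, 69}
insert 60 → {33, 36, 60, 66, 69}
dequeue next → 33; now {36, 60, 66, 69}
dequeue next → 36; now {60, 66, 69}
insert 65 → {60, 65, 66, 69}
insert 41 → {41, 60, 65, 66, 69}
insert 61 → {41, 60, 61, 65, 66, 69}
dequeue next → 41; now {60, 61, 65, 66, 69}
insert 44 → {44, 60, 61, 65, 66, 69}
dequeue next → 44; now {60, 61, 65, 66, 69}
dequeue next → 60; now {61, 65, 66, 69}
dequeue next → 61; now {65, 66, 69}
dequeue next → 65; now {66, 69}
dequeue next → 66; now {69}
insert 57 → {57, 69}
insert 48 → {48, 57, 69}
insert 47 → {47, 48, 57, 69}
insert 71 → {47, 48, 57, 69, 71}
insert 53 → {47, 48, 53, 57, 69, 71}
insert 50 → {47, 48, 50, 53, 57, 69, 71}
insert 35 → {35, 47, 48, 50, 53, 57, 69, 71}
insert 56 → {35, 47, 48, 50, 53, 56, 57, 69, 71}

[34, 58, 68, 67, 33, 36, 41, 44, 60, 61, 65, 66]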